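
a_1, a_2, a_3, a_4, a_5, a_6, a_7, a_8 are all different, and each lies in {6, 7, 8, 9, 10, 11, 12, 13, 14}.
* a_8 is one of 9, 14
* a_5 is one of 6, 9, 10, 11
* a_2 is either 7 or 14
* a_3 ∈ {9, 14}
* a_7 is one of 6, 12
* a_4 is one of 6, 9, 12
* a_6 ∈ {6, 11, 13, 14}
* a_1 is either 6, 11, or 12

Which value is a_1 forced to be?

The 8 variables draw from only 8 values {6, 7, 9, 10, 11, 12, 13, 14}, so each is used; only a_2 can be 7, hence a_2 = 7.
The 7 still-open variables draw from only 7 values {6, 9, 10, 11, 12, 13, 14}, so each is used; only a_5 can be 10, hence a_5 = 10.
The 6 still-open variables together cover exactly {6, 9, 11, 12, 13, 14} — 6 values for 6 variables — and 13 appears only in a_6's list, so a_6 = 13.
The 5 still-open variables together cover exactly {6, 9, 11, 12, 14} — 5 values for 5 variables — and 11 appears only in a_1's list, so a_1 = 11.

11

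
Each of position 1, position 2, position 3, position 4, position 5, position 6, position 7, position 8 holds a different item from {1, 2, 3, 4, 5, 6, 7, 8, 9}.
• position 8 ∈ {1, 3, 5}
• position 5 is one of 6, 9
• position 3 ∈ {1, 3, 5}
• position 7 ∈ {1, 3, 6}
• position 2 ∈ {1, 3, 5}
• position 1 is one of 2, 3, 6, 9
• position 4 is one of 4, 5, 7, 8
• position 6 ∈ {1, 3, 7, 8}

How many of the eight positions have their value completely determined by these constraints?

position 2, position 3, position 8 between them cover only {1, 3, 5} — a naked triple. Remove those values from position 1, position 4, position 6, position 7.
position 7 has just one choice, so position 7 = 6. Eliminate 6 elsewhere: position 1, position 5.
position 5 has just one choice, so position 5 = 9. So position 1 can't be 9.
position 1's domain is down to {2}, so position 1 = 2.
Determined: position 1=2, position 5=9, position 7=6. The other positions each still have more than one consistent value. That makes 3.

3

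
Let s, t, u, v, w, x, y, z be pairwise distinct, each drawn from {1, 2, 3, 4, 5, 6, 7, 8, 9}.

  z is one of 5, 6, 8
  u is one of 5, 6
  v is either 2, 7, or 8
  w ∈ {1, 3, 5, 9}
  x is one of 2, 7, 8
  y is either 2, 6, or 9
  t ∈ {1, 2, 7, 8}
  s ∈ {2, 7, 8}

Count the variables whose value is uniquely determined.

The 8 variables draw from only 8 values {1, 2, 3, 5, 6, 7, 8, 9}, so each is used; only w can be 3, hence w = 3.
The 7 still-open variables draw from only 7 values {1, 2, 5, 6, 7, 8, 9}, so each is used; only t can be 1, hence t = 1.
Among the 6 still-open variables, 9 fits only y (and all 6 values in {2, 5, 6, 7, 8, 9} must be used), so y = 9.
s, v, x between them cover only {2, 7, 8} — a naked triple. Remove those values from z.
Determined: t=1, w=3, y=9. The other variables each still have more than one consistent value. That makes 3.

3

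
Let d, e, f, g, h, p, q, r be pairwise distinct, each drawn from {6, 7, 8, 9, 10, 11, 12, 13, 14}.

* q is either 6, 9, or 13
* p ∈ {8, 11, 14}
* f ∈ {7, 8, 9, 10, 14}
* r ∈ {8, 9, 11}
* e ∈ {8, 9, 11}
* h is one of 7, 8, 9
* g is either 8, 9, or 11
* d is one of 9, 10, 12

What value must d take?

e, g, r between them cover only {8, 9, 11} — a naked triple. Remove those values from d, f, h, p, q.
That leaves h = 7. Strike 7 from f.
p has just one choice, so p = 14. Strike 14 from f.
f has just one choice, so f = 10. Remove 10 from d.
So d = 12.

12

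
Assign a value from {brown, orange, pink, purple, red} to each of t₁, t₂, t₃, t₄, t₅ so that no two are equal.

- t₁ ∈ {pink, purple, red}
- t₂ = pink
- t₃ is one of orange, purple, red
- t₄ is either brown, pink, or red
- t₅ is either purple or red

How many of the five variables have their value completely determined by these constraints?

3

t₂ must be pink (only option left). Strike pink from t₁, t₄.
Among the 4 still-open variables, brown fits only t₄ (and all 4 values in {brown, orange, purple, red} must be used), so t₄ = brown.
The 3 still-open variables draw from only 3 values {orange, purple, red}, so each is used; only t₃ can be orange, hence t₃ = orange.
Determined: t₂=pink, t₃=orange, t₄=brown. The other variables each still have more than one consistent value. That makes 3.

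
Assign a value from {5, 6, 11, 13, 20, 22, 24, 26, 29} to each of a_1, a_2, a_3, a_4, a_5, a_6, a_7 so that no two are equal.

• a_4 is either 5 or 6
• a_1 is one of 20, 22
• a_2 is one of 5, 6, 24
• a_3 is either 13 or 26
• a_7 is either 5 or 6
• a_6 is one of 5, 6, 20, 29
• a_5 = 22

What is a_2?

a_5's domain is down to {22}, so a_5 = 22. So a_1 can't be 22.
a_1 must be 20 (only option left). Remove 20 from a_6.
a_4 and a_7 share exactly the 2 values {5, 6}; by pigeonhole those values go to them, so strike 5, 6 from a_2, a_6.
So a_2 = 24.

24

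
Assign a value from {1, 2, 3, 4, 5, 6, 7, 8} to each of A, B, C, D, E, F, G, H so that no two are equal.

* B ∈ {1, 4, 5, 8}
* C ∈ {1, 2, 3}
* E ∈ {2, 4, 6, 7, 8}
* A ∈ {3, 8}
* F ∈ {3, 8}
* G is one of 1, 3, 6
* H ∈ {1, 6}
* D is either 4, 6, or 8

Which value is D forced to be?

4

Among the 8 variables, 5 fits only B (and all 8 values in {1, 2, 3, 4, 5, 6, 7, 8} must be used), so B = 5.
The 7 still-open variables together cover exactly {1, 2, 3, 4, 6, 7, 8} — 7 values for 7 variables — and 7 appears only in E's list, so E = 7.
Among the 6 still-open variables, 2 fits only C (and all 6 values in {1, 2, 3, 4, 6, 8} must be used), so C = 2.
The 5 still-open variables together cover exactly {1, 3, 4, 6, 8} — 5 values for 5 variables — and 4 appears only in D's list, so D = 4.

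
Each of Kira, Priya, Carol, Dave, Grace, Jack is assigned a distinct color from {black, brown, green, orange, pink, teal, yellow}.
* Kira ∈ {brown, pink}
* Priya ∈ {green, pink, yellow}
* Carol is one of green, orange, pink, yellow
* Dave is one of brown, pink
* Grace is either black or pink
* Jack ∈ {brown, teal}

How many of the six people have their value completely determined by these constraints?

2

Kira and Dave share exactly the 2 values {brown, pink}; by pigeonhole those values go to them, so strike brown, pink from Priya, Carol, Grace, Jack.
Grace must be black (only option left).
Jack has just one choice, so Jack = teal.
Determined: Grace=black, Jack=teal. The other people each still have more than one consistent value. That makes 2.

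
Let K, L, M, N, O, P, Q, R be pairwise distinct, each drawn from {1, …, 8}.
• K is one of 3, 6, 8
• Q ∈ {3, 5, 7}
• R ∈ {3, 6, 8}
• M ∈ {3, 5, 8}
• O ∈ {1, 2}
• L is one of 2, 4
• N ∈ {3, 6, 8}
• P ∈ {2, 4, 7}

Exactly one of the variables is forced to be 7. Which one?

Among the 8 variables, 1 fits only O (and all 8 values in {1, 2, 3, 4, 5, 6, 7, 8} must be used), so O = 1.
K, N, R between them cover only {3, 6, 8} — a naked triple. Remove those values from M, Q.
M must be 5 (only option left). Strike 5 from Q.
So 7 goes to Q.

Q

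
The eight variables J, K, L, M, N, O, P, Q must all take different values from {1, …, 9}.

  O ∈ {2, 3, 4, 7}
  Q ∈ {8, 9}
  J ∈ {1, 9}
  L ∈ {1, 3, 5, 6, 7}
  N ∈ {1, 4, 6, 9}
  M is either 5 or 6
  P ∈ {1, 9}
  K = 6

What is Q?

K's domain is down to {6}, so K = 6. Remove 6 from L, M, N.
That leaves M = 5. Remove 5 from L.
J and P between them cover only {1, 9} — a naked pair. Remove those values from L, N, Q.
So Q = 8.

8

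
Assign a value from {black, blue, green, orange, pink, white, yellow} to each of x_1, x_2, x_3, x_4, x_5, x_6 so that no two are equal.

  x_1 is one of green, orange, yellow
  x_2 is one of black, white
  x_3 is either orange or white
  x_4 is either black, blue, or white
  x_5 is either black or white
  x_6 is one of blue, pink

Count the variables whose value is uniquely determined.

x_2 and x_5 share exactly the 2 values {black, white}; by pigeonhole those values go to them, so strike black, white from x_3, x_4.
That leaves x_3 = orange. Strike orange from x_1.
x_4's domain is down to {blue}, so x_4 = blue. Eliminate blue elsewhere: x_6.
x_6 must be pink (only option left).
Determined: x_3=orange, x_4=blue, x_6=pink. The other variables each still have more than one consistent value. That makes 3.

3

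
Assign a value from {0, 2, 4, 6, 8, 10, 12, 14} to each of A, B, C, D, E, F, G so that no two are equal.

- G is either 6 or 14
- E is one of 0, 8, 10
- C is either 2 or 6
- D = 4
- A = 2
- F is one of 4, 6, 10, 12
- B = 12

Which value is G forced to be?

A must be 2 (only option left). So C can't be 2.
B's domain is down to {12}, so B = 12. So F can't be 12.
That leaves C = 6. So F, G can't be 6.
So G = 14.

14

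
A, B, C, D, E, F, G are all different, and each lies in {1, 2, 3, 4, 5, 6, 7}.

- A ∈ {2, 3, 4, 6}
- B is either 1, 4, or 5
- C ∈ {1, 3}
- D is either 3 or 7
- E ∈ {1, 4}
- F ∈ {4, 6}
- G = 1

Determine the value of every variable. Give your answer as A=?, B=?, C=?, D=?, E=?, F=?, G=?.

A=2, B=5, C=3, D=7, E=4, F=6, G=1

G has just one choice, so G = 1. Strike 1 from B, C, E.
C has just one choice, so C = 3. Remove 3 from A, D.
D's domain is down to {7}, so D = 7.
That leaves E = 4. Strike 4 from A, B, F.
F must be 6 (only option left). So A can't be 6.
A has just one choice, so A = 2.
That leaves B = 5.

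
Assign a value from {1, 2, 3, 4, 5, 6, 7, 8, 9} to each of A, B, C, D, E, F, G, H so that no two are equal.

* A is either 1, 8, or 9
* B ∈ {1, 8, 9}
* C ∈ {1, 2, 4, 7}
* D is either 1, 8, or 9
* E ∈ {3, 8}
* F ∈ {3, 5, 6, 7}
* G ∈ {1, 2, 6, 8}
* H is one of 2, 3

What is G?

A, B, D share exactly the 3 values {1, 8, 9}; by pigeonhole those values go to them, so strike 1, 8, 9 from C, E, G.
That leaves E = 3. Remove 3 from F, H.
H must be 2 (only option left). So C, G can't be 2.
So G = 6.

6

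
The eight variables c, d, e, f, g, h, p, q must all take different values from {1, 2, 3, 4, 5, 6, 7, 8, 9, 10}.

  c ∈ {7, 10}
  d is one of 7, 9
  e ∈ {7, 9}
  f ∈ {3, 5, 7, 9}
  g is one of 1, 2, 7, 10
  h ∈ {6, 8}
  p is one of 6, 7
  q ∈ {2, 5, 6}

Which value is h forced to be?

8

d and e share exactly the 2 values {7, 9}; by pigeonhole those values go to them, so strike 7, 9 from c, f, g, p.
c has just one choice, so c = 10. Strike 10 from g.
p has just one choice, so p = 6. So h, q can't be 6.
So h = 8.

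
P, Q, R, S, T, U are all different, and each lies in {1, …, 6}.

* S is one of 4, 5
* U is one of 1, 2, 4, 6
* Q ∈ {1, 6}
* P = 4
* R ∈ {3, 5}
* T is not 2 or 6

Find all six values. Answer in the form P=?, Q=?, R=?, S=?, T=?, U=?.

P must be 4 (only option left). Remove 4 from S, T, U.
S must be 5 (only option left). Strike 5 from R, T.
R's domain is down to {3}, so R = 3. Remove 3 from T.
T has just one choice, so T = 1. Eliminate 1 elsewhere: Q, U.
Q has just one choice, so Q = 6. Eliminate 6 elsewhere: U.
U's domain is down to {2}, so U = 2.

P=4, Q=6, R=3, S=5, T=1, U=2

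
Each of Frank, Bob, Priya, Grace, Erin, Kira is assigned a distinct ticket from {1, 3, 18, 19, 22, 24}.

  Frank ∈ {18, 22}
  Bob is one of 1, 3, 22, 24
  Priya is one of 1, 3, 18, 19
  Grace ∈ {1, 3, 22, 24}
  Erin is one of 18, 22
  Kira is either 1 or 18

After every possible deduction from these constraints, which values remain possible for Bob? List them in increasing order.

3, 24

The 6 variables draw from only 6 values {1, 3, 18, 19, 22, 24}, so each is used; only Priya can be 19, hence Priya = 19.
Frank and Erin between them cover only {18, 22} — a naked pair. Remove those values from Bob, Grace, Kira.
Kira must be 1 (only option left). Strike 1 from Bob, Grace.
No further eliminations apply; Bob can still be any of 3, 24.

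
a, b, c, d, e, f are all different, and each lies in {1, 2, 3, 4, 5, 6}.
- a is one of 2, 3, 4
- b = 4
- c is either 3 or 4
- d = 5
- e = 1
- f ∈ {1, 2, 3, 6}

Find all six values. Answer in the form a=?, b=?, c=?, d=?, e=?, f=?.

a=2, b=4, c=3, d=5, e=1, f=6

b has just one choice, so b = 4. Strike 4 from a, c.
That leaves c = 3. Eliminate 3 elsewhere: a, f.
d must be 5 (only option left).
e's domain is down to {1}, so e = 1. So f can't be 1.
That leaves a = 2. So f can't be 2.
f's domain is down to {6}, so f = 6.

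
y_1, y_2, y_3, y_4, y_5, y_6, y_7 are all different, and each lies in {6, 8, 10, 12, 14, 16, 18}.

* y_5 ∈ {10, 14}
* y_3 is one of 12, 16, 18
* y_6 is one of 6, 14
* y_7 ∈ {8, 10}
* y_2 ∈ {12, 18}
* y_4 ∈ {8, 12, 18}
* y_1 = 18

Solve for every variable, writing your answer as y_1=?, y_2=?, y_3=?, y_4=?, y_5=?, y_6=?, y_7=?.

y_1=18, y_2=12, y_3=16, y_4=8, y_5=14, y_6=6, y_7=10

y_1 has just one choice, so y_1 = 18. So y_2, y_3, y_4 can't be 18.
y_2 has just one choice, so y_2 = 12. Eliminate 12 elsewhere: y_3, y_4.
y_3 must be 16 (only option left).
y_4 must be 8 (only option left). Eliminate 8 elsewhere: y_7.
y_7 has just one choice, so y_7 = 10. Strike 10 from y_5.
y_5 has just one choice, so y_5 = 14. Remove 14 from y_6.
y_6's domain is down to {6}, so y_6 = 6.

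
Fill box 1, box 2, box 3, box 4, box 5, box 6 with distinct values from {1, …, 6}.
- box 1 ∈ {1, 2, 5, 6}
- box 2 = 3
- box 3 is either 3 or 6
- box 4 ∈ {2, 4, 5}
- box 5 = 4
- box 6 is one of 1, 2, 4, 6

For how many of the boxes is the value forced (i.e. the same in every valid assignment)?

box 2 must be 3 (only option left). So box 3 can't be 3.
That leaves box 3 = 6. So box 1, box 6 can't be 6.
box 5 must be 4 (only option left). Eliminate 4 elsewhere: box 4, box 6.
Determined: box 2=3, box 3=6, box 5=4. The other boxes each still have more than one consistent value. That makes 3.

3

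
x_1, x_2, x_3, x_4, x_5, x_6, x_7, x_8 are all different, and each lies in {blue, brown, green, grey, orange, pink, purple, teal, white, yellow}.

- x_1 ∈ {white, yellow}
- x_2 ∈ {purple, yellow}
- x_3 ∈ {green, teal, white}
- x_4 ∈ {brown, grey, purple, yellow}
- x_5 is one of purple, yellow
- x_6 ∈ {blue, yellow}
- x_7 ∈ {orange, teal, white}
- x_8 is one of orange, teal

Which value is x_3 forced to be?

x_2 and x_5 share exactly the 2 values {purple, yellow}; by pigeonhole those values go to them, so strike purple, yellow from x_1, x_4, x_6.
That leaves x_1 = white. Remove white from x_3, x_7.
x_6 has just one choice, so x_6 = blue.
x_7 and x_8 share exactly the 2 values {orange, teal}; by pigeonhole those values go to them, so strike orange, teal from x_3.
So x_3 = green.

green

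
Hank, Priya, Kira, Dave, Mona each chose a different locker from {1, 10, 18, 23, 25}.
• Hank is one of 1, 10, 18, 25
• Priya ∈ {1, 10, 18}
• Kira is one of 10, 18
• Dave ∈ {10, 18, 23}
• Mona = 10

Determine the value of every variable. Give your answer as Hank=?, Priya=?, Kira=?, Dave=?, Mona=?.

Hank=25, Priya=1, Kira=18, Dave=23, Mona=10

Mona has just one choice, so Mona = 10. So Hank, Priya, Kira, Dave can't be 10.
Kira has just one choice, so Kira = 18. So Hank, Priya, Dave can't be 18.
Dave has just one choice, so Dave = 23.
Priya's domain is down to {1}, so Priya = 1. Remove 1 from Hank.
That leaves Hank = 25.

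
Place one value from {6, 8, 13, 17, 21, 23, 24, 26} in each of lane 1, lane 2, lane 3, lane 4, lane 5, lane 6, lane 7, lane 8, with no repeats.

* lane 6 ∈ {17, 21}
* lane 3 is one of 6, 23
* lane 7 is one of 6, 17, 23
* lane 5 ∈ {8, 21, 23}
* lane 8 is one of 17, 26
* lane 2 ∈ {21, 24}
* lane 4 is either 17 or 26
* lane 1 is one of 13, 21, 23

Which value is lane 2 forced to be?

The 8 variables together cover exactly {6, 8, 13, 17, 21, 23, 24, 26} — 8 values for 8 variables — and 8 appears only in lane 5's list, so lane 5 = 8.
The 7 still-open variables together cover exactly {6, 13, 17, 21, 23, 24, 26} — 7 values for 7 variables — and 13 appears only in lane 1's list, so lane 1 = 13.
The 6 still-open variables together cover exactly {6, 17, 21, 23, 24, 26} — 6 values for 6 variables — and 24 appears only in lane 2's list, so lane 2 = 24.

24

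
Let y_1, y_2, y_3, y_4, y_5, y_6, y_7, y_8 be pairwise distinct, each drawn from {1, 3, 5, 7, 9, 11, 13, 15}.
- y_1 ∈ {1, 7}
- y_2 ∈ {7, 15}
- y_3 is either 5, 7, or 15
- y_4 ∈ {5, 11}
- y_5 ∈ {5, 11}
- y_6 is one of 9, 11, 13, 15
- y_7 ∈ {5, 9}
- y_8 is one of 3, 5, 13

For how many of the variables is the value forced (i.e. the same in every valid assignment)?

The 8 variables draw from only 8 values {1, 3, 5, 7, 9, 11, 13, 15}, so each is used; only y_1 can be 1, hence y_1 = 1.
The 7 still-open variables together cover exactly {3, 5, 7, 9, 11, 13, 15} — 7 values for 7 variables — and 3 appears only in y_8's list, so y_8 = 3.
Among the 6 still-open variables, 13 fits only y_6 (and all 6 values in {5, 7, 9, 11, 13, 15} must be used), so y_6 = 13.
Among the 5 still-open variables, 9 fits only y_7 (and all 5 values in {5, 7, 9, 11, 15} must be used), so y_7 = 9.
y_4 and y_5 share exactly the 2 values {5, 11}; by pigeonhole those values go to them, so strike 5, 11 from y_3.
Determined: y_1=1, y_6=13, y_7=9, y_8=3. The other variables each still have more than one consistent value. That makes 4.

4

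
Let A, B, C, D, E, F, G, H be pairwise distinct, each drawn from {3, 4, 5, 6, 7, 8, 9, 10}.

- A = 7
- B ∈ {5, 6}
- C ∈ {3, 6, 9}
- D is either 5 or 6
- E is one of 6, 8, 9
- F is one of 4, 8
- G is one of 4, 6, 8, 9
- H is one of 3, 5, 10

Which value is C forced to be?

3

A must be 7 (only option left).
The 7 still-open variables draw from only 7 values {3, 4, 5, 6, 8, 9, 10}, so each is used; only H can be 10, hence H = 10.
Among the 6 still-open variables, 3 fits only C (and all 6 values in {3, 4, 5, 6, 8, 9} must be used), so C = 3.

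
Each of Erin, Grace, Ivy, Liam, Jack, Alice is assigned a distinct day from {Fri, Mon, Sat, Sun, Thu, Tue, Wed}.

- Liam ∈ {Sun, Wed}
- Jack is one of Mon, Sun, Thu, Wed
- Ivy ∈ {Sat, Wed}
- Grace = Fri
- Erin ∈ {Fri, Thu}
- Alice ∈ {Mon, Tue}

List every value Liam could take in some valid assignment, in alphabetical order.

Sun, Wed

Grace's domain is down to {Fri}, so Grace = Fri. Strike Fri from Erin.
That leaves Erin = Thu. Remove Thu from Jack.
No further eliminations apply; Liam can still be any of Sun, Wed.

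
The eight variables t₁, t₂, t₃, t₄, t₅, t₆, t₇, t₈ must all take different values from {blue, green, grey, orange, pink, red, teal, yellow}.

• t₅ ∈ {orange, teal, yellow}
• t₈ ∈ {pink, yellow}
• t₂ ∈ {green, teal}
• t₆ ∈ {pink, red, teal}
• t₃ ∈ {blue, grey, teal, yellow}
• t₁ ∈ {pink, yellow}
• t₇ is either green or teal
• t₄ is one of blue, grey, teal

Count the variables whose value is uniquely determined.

2

Among the 8 variables, orange fits only t₅ (and all 8 values in {blue, green, grey, orange, pink, red, teal, yellow} must be used), so t₅ = orange.
Among the 7 still-open variables, red fits only t₆ (and all 7 values in {blue, green, grey, pink, red, teal, yellow} must be used), so t₆ = red.
t₁ and t₈ share exactly the 2 values {pink, yellow}; by pigeonhole those values go to them, so strike pink, yellow from t₃.
The 2 variables t₂ and t₇ are confined to {green, teal}, which locks those values in; drop them from t₃, t₄.
Determined: t₅=orange, t₆=red. The other variables each still have more than one consistent value. That makes 2.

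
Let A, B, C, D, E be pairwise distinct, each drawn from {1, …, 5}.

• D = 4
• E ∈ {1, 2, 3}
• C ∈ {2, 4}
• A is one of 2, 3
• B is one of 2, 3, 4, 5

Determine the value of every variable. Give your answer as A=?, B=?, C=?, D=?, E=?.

A=3, B=5, C=2, D=4, E=1

D's domain is down to {4}, so D = 4. Eliminate 4 elsewhere: B, C.
C must be 2 (only option left). Strike 2 from A, B, E.
A has just one choice, so A = 3. So B, E can't be 3.
B must be 5 (only option left).
That leaves E = 1.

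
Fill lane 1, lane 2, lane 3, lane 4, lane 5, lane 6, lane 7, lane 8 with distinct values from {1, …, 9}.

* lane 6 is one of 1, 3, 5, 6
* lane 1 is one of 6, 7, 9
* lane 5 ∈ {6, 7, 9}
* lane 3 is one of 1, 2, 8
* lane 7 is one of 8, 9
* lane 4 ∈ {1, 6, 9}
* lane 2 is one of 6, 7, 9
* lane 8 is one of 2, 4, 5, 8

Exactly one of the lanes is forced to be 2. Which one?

lane 3

lane 1, lane 2, lane 5 between them cover only {6, 7, 9} — a naked triple. Remove those values from lane 4, lane 6, lane 7.
That leaves lane 4 = 1. Remove 1 from lane 3, lane 6.
That leaves lane 7 = 8. Remove 8 from lane 3, lane 8.
So 2 goes to lane 3.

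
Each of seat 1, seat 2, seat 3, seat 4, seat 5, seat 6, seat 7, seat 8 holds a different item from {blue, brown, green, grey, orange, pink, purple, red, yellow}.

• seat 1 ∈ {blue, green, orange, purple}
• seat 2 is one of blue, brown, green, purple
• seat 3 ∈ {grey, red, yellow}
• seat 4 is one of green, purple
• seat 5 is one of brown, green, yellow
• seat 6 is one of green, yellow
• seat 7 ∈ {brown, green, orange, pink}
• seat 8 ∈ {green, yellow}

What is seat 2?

The 2 variables seat 6 and seat 8 are confined to {green, yellow}, which locks those values in; drop them from seat 1, seat 2, seat 3, seat 4, seat 5, seat 7.
That leaves seat 4 = purple. So seat 1, seat 2 can't be purple.
seat 5 must be brown (only option left). So seat 2, seat 7 can't be brown.
So seat 2 = blue.

blue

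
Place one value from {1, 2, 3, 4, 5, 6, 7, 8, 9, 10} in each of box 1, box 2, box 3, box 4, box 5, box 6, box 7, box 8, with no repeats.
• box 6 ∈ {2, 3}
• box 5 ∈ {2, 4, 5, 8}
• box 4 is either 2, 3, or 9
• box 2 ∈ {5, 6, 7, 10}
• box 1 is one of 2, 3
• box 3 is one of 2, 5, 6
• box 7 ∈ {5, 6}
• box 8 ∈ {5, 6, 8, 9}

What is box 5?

box 1 and box 6 between them cover only {2, 3} — a naked pair. Remove those values from box 3, box 4, box 5.
box 4 must be 9 (only option left). So box 8 can't be 9.
The 2 variables box 3 and box 7 are confined to {5, 6}, which locks those values in; drop them from box 2, box 5, box 8.
box 8's domain is down to {8}, so box 8 = 8. Strike 8 from box 5.
So box 5 = 4.

4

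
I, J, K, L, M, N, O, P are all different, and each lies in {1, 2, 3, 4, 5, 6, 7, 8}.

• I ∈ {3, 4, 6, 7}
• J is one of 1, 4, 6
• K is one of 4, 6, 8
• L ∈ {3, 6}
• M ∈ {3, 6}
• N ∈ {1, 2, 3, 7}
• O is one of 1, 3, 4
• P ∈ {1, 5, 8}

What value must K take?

8

The 8 variables draw from only 8 values {1, 2, 3, 4, 5, 6, 7, 8}, so each is used; only N can be 2, hence N = 2.
The 7 still-open variables together cover exactly {1, 3, 4, 5, 6, 7, 8} — 7 values for 7 variables — and 5 appears only in P's list, so P = 5.
The 6 still-open variables together cover exactly {1, 3, 4, 6, 7, 8} — 6 values for 6 variables — and 7 appears only in I's list, so I = 7.
The 5 still-open variables together cover exactly {1, 3, 4, 6, 8} — 5 values for 5 variables — and 8 appears only in K's list, so K = 8.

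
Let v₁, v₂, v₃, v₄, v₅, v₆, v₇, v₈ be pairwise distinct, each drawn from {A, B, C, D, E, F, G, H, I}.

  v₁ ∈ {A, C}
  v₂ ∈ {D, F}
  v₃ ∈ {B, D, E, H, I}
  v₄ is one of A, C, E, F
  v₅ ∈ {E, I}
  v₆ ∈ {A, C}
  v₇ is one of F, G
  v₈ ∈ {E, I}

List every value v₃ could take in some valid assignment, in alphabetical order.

The 2 variables v₁ and v₆ are confined to {A, C}, which locks those values in; drop them from v₄.
The 2 variables v₅ and v₈ are confined to {E, I}, which locks those values in; drop them from v₃, v₄.
v₄'s domain is down to {F}, so v₄ = F. Remove F from v₂, v₇.
v₇ has just one choice, so v₇ = G.
v₂ has just one choice, so v₂ = D. Remove D from v₃.
No further eliminations apply; v₃ can still be any of B, H.

B, H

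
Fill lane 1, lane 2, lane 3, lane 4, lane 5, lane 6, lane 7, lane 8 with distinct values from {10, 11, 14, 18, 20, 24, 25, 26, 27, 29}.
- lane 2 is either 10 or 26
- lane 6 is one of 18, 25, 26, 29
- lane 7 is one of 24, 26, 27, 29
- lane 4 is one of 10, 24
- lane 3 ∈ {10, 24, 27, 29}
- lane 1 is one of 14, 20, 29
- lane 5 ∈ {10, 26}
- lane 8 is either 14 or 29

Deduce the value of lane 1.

20

The 2 variables lane 2 and lane 5 are confined to {10, 26}, which locks those values in; drop them from lane 3, lane 4, lane 6, lane 7.
lane 4 must be 24 (only option left). Eliminate 24 elsewhere: lane 3, lane 7.
lane 3 and lane 7 share exactly the 2 values {27, 29}; by pigeonhole those values go to them, so strike 27, 29 from lane 1, lane 6, lane 8.
lane 8 must be 14 (only option left). Remove 14 from lane 1.
So lane 1 = 20.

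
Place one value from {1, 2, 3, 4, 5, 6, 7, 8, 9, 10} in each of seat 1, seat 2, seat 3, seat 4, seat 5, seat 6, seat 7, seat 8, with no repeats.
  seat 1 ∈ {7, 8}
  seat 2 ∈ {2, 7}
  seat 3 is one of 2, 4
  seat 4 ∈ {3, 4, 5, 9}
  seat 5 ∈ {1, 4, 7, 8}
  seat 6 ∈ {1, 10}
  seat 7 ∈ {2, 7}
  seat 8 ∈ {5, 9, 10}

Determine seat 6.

The 2 variables seat 2 and seat 7 are confined to {2, 7}, which locks those values in; drop them from seat 1, seat 3, seat 5.
seat 1 must be 8 (only option left). So seat 5 can't be 8.
seat 3 must be 4 (only option left). So seat 4, seat 5 can't be 4.
seat 5 must be 1 (only option left). So seat 6 can't be 1.
So seat 6 = 10.

10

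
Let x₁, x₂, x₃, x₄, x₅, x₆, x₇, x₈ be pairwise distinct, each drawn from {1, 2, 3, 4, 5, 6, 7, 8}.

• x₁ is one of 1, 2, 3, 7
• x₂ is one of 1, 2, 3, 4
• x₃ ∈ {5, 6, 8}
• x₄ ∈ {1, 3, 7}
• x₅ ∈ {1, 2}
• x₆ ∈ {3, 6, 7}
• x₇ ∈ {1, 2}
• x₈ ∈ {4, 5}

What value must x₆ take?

6

Among the 8 variables, 8 fits only x₃ (and all 8 values in {1, 2, 3, 4, 5, 6, 7, 8} must be used), so x₃ = 8.
The 7 still-open variables draw from only 7 values {1, 2, 3, 4, 5, 6, 7}, so each is used; only x₈ can be 5, hence x₈ = 5.
Among the 6 still-open variables, 4 fits only x₂ (and all 6 values in {1, 2, 3, 4, 6, 7} must be used), so x₂ = 4.
The 5 still-open variables draw from only 5 values {1, 2, 3, 6, 7}, so each is used; only x₆ can be 6, hence x₆ = 6.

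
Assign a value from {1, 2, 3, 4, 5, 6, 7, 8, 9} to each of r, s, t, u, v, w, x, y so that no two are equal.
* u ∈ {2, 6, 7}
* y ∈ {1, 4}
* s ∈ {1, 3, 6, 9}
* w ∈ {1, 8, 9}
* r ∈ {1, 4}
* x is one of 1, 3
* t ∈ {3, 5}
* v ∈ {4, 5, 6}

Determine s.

9

The 2 variables r and y are confined to {1, 4}, which locks those values in; drop them from s, v, w, x.
That leaves x = 3. Remove 3 from s, t.
t has just one choice, so t = 5. So v can't be 5.
v has just one choice, so v = 6. Remove 6 from s, u.
So s = 9.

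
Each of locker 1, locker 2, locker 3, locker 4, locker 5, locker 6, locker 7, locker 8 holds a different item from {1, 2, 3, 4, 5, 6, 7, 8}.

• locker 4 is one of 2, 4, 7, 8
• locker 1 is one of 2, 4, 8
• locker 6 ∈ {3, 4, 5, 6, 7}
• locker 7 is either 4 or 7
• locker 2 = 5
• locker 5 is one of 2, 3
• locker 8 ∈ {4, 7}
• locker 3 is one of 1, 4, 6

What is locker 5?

locker 2 has just one choice, so locker 2 = 5. So locker 6 can't be 5.
The 7 still-open variables together cover exactly {1, 2, 3, 4, 6, 7, 8} — 7 values for 7 variables — and 1 appears only in locker 3's list, so locker 3 = 1.
Among the 6 still-open variables, 6 fits only locker 6 (and all 6 values in {2, 3, 4, 6, 7, 8} must be used), so locker 6 = 6.
Among the 5 still-open variables, 3 fits only locker 5 (and all 5 values in {2, 3, 4, 7, 8} must be used), so locker 5 = 3.

3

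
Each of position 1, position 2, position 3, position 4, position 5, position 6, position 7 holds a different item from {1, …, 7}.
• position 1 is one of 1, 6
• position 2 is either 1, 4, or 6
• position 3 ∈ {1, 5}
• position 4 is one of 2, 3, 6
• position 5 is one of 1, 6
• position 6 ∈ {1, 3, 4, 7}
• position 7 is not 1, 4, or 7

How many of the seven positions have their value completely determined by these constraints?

The 7 variables draw from only 7 values {1, 2, 3, 4, 5, 6, 7}, so each is used; only position 6 can be 7, hence position 6 = 7.
The 6 still-open variables draw from only 6 values {1, 2, 3, 4, 5, 6}, so each is used; only position 2 can be 4, hence position 2 = 4.
The 2 variables position 1 and position 5 are confined to {1, 6}, which locks those values in; drop them from position 3, position 4, position 7.
position 3 has just one choice, so position 3 = 5. Eliminate 5 elsewhere: position 7.
Determined: position 2=4, position 3=5, position 6=7. The other positions each still have more than one consistent value. That makes 3.

3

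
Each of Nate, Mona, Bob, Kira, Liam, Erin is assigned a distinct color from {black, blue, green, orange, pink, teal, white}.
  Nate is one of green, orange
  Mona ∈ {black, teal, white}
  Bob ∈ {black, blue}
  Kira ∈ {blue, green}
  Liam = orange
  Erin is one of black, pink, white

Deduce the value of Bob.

black

Liam must be orange (only option left). Eliminate orange elsewhere: Nate.
That leaves Nate = green. So Kira can't be green.
Kira has just one choice, so Kira = blue. Remove blue from Bob.
So Bob = black.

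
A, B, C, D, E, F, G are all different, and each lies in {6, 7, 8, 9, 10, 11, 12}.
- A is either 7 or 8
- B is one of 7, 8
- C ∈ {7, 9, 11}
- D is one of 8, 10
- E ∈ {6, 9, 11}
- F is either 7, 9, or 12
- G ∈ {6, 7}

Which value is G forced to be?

6

Among the 7 variables, 10 fits only D (and all 7 values in {6, 7, 8, 9, 10, 11, 12} must be used), so D = 10.
The 6 still-open variables draw from only 6 values {6, 7, 8, 9, 11, 12}, so each is used; only F can be 12, hence F = 12.
The 2 variables A and B are confined to {7, 8}, which locks those values in; drop them from C, G.
So G = 6.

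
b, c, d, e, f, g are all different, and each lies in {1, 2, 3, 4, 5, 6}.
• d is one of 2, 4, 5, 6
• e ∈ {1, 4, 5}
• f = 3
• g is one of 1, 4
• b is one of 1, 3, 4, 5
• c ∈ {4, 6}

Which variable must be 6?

f's domain is down to {3}, so f = 3. Remove 3 from b.
The 5 still-open variables together cover exactly {1, 2, 4, 5, 6} — 5 values for 5 variables — and 2 appears only in d's list, so d = 2.
Among the 4 still-open variables, 6 fits only c (and all 4 values in {1, 4, 5, 6} must be used), so c = 6.

c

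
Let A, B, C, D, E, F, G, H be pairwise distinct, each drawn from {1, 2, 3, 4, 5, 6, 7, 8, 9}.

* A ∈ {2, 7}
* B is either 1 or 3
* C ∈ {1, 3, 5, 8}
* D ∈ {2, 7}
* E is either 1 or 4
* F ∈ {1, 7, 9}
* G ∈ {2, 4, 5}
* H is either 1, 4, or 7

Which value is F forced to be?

The 8 variables draw from only 8 values {1, 2, 3, 4, 5, 7, 8, 9}, so each is used; only C can be 8, hence C = 8.
The 7 still-open variables together cover exactly {1, 2, 3, 4, 5, 7, 9} — 7 values for 7 variables — and 3 appears only in B's list, so B = 3.
Among the 6 still-open variables, 5 fits only G (and all 6 values in {1, 2, 4, 5, 7, 9} must be used), so G = 5.
The 5 still-open variables draw from only 5 values {1, 2, 4, 7, 9}, so each is used; only F can be 9, hence F = 9.

9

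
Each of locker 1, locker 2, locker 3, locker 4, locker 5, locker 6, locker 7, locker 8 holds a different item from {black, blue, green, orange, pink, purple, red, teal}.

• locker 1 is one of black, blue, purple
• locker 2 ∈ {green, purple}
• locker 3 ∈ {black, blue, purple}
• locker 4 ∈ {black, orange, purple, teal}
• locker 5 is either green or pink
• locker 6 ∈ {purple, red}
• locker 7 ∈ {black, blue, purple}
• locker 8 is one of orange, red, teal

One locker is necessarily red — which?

locker 6

Among the 8 variables, pink fits only locker 5 (and all 8 values in {black, blue, green, orange, pink, purple, red, teal} must be used), so locker 5 = pink.
The 7 still-open variables together cover exactly {black, blue, green, orange, purple, red, teal} — 7 values for 7 variables — and green appears only in locker 2's list, so locker 2 = green.
locker 1, locker 3, locker 7 share exactly the 3 values {black, blue, purple}; by pigeonhole those values go to them, so strike black, blue, purple from locker 4, locker 6.
So red goes to locker 6.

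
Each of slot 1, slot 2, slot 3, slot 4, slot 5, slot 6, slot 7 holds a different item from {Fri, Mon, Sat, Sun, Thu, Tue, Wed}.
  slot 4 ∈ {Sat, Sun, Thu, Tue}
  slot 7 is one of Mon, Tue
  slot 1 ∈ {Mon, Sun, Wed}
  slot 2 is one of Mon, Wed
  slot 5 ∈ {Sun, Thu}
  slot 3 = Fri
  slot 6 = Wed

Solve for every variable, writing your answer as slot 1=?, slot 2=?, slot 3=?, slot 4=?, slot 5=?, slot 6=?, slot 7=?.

slot 1=Sun, slot 2=Mon, slot 3=Fri, slot 4=Sat, slot 5=Thu, slot 6=Wed, slot 7=Tue

slot 3's domain is down to {Fri}, so slot 3 = Fri.
slot 6's domain is down to {Wed}, so slot 6 = Wed. Strike Wed from slot 1, slot 2.
slot 2's domain is down to {Mon}, so slot 2 = Mon. So slot 1, slot 7 can't be Mon.
That leaves slot 7 = Tue. Remove Tue from slot 4.
slot 1's domain is down to {Sun}, so slot 1 = Sun. So slot 4, slot 5 can't be Sun.
That leaves slot 5 = Thu. Strike Thu from slot 4.
slot 4 must be Sat (only option left).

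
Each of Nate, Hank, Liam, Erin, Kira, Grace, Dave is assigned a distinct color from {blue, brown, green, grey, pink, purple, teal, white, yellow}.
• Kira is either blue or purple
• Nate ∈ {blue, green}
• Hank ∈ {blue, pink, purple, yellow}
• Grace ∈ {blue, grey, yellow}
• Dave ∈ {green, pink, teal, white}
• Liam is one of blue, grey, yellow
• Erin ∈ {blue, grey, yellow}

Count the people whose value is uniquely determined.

3

The 3 variables Liam, Erin, Grace are confined to {blue, grey, yellow}, which locks those values in; drop them from Nate, Hank, Kira.
Nate has just one choice, so Nate = green. So Dave can't be green.
Kira must be purple (only option left). Remove purple from Hank.
Hank's domain is down to {pink}, so Hank = pink. Eliminate pink elsewhere: Dave.
Determined: Nate=green, Hank=pink, Kira=purple. The other people each still have more than one consistent value. That makes 3.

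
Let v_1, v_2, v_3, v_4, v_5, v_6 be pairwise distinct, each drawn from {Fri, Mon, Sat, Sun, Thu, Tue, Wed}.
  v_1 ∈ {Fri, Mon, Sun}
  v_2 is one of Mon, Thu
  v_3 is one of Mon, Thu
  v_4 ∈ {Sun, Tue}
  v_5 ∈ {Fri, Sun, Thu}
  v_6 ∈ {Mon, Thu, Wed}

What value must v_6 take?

The 6 variables together cover exactly {Fri, Mon, Sun, Thu, Tue, Wed} — 6 values for 6 variables — and Tue appears only in v_4's list, so v_4 = Tue.
The 5 still-open variables together cover exactly {Fri, Mon, Sun, Thu, Wed} — 5 values for 5 variables — and Wed appears only in v_6's list, so v_6 = Wed.

Wed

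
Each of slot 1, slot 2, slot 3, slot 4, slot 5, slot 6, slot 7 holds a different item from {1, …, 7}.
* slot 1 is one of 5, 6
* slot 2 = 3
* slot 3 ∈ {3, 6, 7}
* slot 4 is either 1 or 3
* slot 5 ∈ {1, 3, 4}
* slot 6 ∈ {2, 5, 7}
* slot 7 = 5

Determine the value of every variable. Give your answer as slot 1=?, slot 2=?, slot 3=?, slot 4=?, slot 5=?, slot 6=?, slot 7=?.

slot 1=6, slot 2=3, slot 3=7, slot 4=1, slot 5=4, slot 6=2, slot 7=5

slot 2 has just one choice, so slot 2 = 3. Eliminate 3 elsewhere: slot 3, slot 4, slot 5.
slot 4 must be 1 (only option left). Eliminate 1 elsewhere: slot 5.
slot 5 must be 4 (only option left).
slot 7's domain is down to {5}, so slot 7 = 5. Remove 5 from slot 1, slot 6.
slot 1 must be 6 (only option left). Eliminate 6 elsewhere: slot 3.
slot 3 must be 7 (only option left). So slot 6 can't be 7.
slot 6 has just one choice, so slot 6 = 2.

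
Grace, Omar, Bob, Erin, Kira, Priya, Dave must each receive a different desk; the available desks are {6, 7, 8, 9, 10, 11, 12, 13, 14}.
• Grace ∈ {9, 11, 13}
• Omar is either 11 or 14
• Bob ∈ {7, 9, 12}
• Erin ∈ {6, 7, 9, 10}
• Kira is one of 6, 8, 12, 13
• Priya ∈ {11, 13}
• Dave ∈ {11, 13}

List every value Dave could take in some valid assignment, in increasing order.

Priya and Dave share exactly the 2 values {11, 13}; by pigeonhole those values go to them, so strike 11, 13 from Grace, Omar, Kira.
That leaves Grace = 9. Strike 9 from Bob, Erin.
Omar must be 14 (only option left).
No further eliminations apply; Dave can still be any of 11, 13.

11, 13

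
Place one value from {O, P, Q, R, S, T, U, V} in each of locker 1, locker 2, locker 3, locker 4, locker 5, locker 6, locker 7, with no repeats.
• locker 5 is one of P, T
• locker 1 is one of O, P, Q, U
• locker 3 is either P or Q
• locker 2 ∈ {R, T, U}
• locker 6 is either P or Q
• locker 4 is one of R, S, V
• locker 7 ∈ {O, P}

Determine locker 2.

R

locker 3 and locker 6 between them cover only {P, Q} — a naked pair. Remove those values from locker 1, locker 5, locker 7.
locker 5 must be T (only option left). Strike T from locker 2.
locker 7's domain is down to {O}, so locker 7 = O. Remove O from locker 1.
locker 1 has just one choice, so locker 1 = U. Eliminate U elsewhere: locker 2.
So locker 2 = R.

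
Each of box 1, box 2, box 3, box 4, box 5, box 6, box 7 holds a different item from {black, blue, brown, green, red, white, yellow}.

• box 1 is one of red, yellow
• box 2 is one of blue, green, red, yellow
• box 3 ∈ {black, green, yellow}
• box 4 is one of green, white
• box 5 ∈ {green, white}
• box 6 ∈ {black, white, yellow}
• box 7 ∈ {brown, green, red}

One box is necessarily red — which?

The 7 variables draw from only 7 values {black, blue, brown, green, red, white, yellow}, so each is used; only box 2 can be blue, hence box 2 = blue.
The 6 still-open variables draw from only 6 values {black, brown, green, red, white, yellow}, so each is used; only box 7 can be brown, hence box 7 = brown.
The 5 still-open variables together cover exactly {black, green, red, white, yellow} — 5 values for 5 variables — and red appears only in box 1's list, so box 1 = red.

box 1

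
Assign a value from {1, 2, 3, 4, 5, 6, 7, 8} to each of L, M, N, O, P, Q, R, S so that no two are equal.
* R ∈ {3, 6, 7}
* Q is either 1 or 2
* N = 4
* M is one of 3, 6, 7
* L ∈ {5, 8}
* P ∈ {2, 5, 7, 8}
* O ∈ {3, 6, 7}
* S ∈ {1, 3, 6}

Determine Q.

N must be 4 (only option left).
The 3 variables M, O, R are confined to {3, 6, 7}, which locks those values in; drop them from P, S.
That leaves S = 1. Eliminate 1 elsewhere: Q.
So Q = 2.

2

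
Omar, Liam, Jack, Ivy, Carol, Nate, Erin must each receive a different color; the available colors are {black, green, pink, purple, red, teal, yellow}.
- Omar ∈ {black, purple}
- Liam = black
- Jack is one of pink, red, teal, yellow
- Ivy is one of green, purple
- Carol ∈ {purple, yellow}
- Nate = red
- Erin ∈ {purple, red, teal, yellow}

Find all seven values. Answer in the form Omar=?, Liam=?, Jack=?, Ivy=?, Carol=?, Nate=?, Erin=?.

Omar=purple, Liam=black, Jack=pink, Ivy=green, Carol=yellow, Nate=red, Erin=teal

Liam has just one choice, so Liam = black. Strike black from Omar.
That leaves Nate = red. So Jack, Erin can't be red.
That leaves Omar = purple. Strike purple from Ivy, Carol, Erin.
That leaves Ivy = green.
That leaves Carol = yellow. Eliminate yellow elsewhere: Jack, Erin.
Erin must be teal (only option left). Eliminate teal elsewhere: Jack.
Jack's domain is down to {pink}, so Jack = pink.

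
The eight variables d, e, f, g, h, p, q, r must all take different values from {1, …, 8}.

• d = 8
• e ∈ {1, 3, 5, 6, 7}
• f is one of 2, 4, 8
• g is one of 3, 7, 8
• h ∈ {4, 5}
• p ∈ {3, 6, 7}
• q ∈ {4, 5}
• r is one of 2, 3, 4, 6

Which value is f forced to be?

2

d must be 8 (only option left). Eliminate 8 elsewhere: f, g.
The 7 still-open variables together cover exactly {1, 2, 3, 4, 5, 6, 7} — 7 values for 7 variables — and 1 appears only in e's list, so e = 1.
h and q between them cover only {4, 5} — a naked pair. Remove those values from f, r.
So f = 2.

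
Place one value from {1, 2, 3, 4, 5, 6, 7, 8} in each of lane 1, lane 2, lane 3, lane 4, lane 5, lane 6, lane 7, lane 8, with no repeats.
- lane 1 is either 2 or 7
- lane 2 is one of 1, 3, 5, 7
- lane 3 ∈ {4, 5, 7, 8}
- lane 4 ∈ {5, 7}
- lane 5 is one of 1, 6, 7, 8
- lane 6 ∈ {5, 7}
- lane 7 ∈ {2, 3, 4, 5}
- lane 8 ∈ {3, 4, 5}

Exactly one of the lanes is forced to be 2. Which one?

Among the 8 variables, 6 fits only lane 5 (and all 8 values in {1, 2, 3, 4, 5, 6, 7, 8} must be used), so lane 5 = 6.
The 7 still-open variables together cover exactly {1, 2, 3, 4, 5, 7, 8} — 7 values for 7 variables — and 1 appears only in lane 2's list, so lane 2 = 1.
Among the 6 still-open variables, 8 fits only lane 3 (and all 6 values in {2, 3, 4, 5, 7, 8} must be used), so lane 3 = 8.
lane 4 and lane 6 between them cover only {5, 7} — a naked pair. Remove those values from lane 1, lane 7, lane 8.
So 2 goes to lane 1.

lane 1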